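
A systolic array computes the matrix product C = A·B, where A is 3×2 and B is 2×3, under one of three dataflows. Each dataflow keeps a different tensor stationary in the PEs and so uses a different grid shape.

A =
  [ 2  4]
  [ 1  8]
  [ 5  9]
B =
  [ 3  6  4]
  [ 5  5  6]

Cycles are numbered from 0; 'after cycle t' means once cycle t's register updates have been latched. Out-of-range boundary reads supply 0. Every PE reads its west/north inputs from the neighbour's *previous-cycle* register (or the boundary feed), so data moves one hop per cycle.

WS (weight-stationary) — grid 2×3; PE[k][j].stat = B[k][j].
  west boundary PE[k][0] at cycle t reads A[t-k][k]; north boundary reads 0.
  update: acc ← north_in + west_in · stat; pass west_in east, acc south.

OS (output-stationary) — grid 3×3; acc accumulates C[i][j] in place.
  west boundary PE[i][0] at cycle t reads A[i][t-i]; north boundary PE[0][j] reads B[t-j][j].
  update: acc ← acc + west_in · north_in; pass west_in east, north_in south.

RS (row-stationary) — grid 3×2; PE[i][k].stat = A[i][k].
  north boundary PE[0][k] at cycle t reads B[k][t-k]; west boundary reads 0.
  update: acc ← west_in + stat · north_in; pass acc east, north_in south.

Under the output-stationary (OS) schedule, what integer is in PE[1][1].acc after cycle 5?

OS 3×3: PE[1][1] cycle-by-cycle (with neighbour feeds):
  after 0 — PE[0][1] acc=0, pass-E 0, pass-S 0
  after 0 — PE[1][0] acc=0, pass-E 0, pass-S 0
  after 0 — PE[1][1] acc=0, pass-E 0, pass-S 0
  after 1 — PE[0][1] acc=12, pass-E 2, pass-S 6
  after 1 — PE[1][0] acc=3, pass-E 1, pass-S 3
  after 1 — PE[1][1] acc=0, pass-E 0, pass-S 0
  after 2 — PE[0][1] acc=32, pass-E 4, pass-S 5
  after 2 — PE[1][0] acc=43, pass-E 8, pass-S 5
  after 2 — PE[1][1] acc=6, pass-E 1, pass-S 6
  after 3 — PE[0][1] acc=32, pass-E 0, pass-S 0
  after 3 — PE[1][0] acc=43, pass-E 0, pass-S 0
  after 3 — PE[1][1] acc=46, pass-E 8, pass-S 5
  after 4 — PE[0][1] acc=32, pass-E 0, pass-S 0
  after 4 — PE[1][0] acc=43, pass-E 0, pass-S 0
  after 4 — PE[1][1] acc=46, pass-E 0, pass-S 0
  after 5 — PE[0][1] acc=32, pass-E 0, pass-S 0
  after 5 — PE[1][0] acc=43, pass-E 0, pass-S 0
  after 5 — PE[1][1] acc=46, pass-E 0, pass-S 0

PE[1][1].acc = 46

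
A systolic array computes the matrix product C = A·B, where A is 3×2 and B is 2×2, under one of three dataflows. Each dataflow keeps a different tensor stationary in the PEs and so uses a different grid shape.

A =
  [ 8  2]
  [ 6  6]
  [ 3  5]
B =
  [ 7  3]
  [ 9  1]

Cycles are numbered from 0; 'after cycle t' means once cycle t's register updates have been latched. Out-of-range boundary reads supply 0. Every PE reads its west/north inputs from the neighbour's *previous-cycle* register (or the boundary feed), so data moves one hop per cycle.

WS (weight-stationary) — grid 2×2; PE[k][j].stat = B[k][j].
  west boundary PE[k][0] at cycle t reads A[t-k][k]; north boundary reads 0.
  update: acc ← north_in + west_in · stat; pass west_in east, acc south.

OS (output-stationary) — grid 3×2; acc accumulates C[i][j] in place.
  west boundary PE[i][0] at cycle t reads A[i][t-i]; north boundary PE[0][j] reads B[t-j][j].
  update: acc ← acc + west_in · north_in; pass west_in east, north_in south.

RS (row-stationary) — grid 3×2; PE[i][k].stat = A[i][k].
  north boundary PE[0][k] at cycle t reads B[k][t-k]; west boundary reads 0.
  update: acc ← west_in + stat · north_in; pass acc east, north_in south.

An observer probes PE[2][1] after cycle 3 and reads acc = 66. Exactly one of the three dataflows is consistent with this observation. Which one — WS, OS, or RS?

WS (2×2): PE[2][1] does not exist.
— OS: 3×2; PE[2][1] trace:
  c0 r2c1: 0 / 0 / 0
  c1 r2c1: 0 / 0 / 0
  c2 r2c1: 0 / 0 / 0
  c3 r2c1: 9 / 3 / 3
— RS: 3×2; PE[2][1] trace:
  c0 r2c1: 0 / 0 / 0
  c1 r2c1: 0 / 0 / 0
  c2 r2c1: 0 / 0 / 0
  c3 r2c1: 66 / 66 / 9

dataflow = RS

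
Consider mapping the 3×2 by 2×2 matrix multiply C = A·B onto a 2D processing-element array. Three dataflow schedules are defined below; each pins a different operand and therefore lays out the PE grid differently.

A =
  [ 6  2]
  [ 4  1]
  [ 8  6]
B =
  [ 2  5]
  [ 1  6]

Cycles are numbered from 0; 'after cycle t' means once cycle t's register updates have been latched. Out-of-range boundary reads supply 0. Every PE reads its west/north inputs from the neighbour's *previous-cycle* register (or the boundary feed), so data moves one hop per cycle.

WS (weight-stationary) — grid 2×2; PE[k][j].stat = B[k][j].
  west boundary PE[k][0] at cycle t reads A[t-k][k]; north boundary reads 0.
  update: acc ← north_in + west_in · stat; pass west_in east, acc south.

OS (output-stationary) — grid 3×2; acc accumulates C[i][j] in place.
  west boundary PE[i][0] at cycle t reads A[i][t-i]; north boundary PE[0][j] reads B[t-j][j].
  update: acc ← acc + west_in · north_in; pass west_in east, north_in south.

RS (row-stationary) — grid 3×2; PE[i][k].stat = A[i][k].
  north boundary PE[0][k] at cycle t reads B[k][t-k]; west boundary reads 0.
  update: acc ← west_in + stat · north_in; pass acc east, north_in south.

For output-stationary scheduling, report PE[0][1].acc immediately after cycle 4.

PE[0][1].acc = 42

OS 3×2: PE[0][1] cycle-by-cycle (with neighbour feeds):
  after 0 — PE[0][0] acc=12, pass-E 6, pass-S 2
  after 0 — PE[0][1] acc=0, pass-E 0, pass-S 0
  after 1 — PE[0][0] acc=14, pass-E 2, pass-S 1
  after 1 — PE[0][1] acc=30, pass-E 6, pass-S 5
  after 2 — PE[0][0] acc=14, pass-E 0, pass-S 0
  after 2 — PE[0][1] acc=42, pass-E 2, pass-S 6
  after 3 — PE[0][0] acc=14, pass-E 0, pass-S 0
  after 3 — PE[0][1] acc=42, pass-E 0, pass-S 0
  after 4 — PE[0][0] acc=14, pass-E 0, pass-S 0
  after 4 — PE[0][1] acc=42, pass-E 0, pass-S 0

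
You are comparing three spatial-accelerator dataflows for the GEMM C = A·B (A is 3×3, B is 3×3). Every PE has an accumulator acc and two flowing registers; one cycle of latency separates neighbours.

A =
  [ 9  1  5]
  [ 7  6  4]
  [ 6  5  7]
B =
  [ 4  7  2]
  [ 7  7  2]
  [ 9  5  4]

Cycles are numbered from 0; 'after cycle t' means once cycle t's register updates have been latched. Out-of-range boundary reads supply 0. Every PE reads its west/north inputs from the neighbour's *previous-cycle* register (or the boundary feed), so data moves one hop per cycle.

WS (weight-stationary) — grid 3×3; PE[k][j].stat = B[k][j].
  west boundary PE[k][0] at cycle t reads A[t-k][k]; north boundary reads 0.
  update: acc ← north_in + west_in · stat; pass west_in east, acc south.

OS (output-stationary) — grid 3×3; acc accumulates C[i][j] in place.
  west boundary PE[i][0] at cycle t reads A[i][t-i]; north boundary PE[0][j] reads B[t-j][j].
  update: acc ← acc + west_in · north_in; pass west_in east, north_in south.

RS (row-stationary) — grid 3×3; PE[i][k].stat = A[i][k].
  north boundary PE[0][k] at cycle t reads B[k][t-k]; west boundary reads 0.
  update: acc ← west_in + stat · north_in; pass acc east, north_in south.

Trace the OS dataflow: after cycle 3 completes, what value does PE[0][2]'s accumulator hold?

PE[0][2].acc = 20

OS (3×3). Following PE[0][2] plus its west/north inputs:
  step 0 · PE0,1: acc=0; fwd→0 fwd↓0
  step 0 · PE0,2: acc=0; fwd→0 fwd↓0
  step 1 · PE0,1: acc=63; fwd→9 fwd↓7
  step 1 · PE0,2: acc=0; fwd→0 fwd↓0
  step 2 · PE0,1: acc=70; fwd→1 fwd↓7
  step 2 · PE0,2: acc=18; fwd→9 fwd↓2
  step 3 · PE0,1: acc=95; fwd→5 fwd↓5
  step 3 · PE0,2: acc=20; fwd→1 fwd↓2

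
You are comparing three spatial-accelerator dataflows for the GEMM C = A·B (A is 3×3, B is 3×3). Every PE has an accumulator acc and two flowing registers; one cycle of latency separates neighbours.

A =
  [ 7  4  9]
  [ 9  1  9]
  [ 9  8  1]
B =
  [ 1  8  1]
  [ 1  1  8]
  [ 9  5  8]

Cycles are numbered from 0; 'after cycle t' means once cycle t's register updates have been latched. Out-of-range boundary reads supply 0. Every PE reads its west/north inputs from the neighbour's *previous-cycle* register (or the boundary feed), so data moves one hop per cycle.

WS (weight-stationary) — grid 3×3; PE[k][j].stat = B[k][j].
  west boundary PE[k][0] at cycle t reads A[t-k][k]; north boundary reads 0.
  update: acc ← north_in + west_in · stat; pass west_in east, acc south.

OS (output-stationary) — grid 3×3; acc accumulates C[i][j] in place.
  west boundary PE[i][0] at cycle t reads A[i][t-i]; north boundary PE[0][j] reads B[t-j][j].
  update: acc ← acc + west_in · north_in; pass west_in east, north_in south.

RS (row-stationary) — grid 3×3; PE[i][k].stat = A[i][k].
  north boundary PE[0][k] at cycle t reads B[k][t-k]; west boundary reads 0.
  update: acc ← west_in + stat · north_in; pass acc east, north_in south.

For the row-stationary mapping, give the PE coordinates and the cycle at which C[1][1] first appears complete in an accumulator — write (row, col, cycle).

Under RS, C[1][1] lands at PE[1][2]:
  c0 r1c2: 0 / 0 / 0
  c1 r1c2: 0 / 0 / 0
  c2 r1c2: 0 / 0 / 0
  c3 r1c2: 91 / 91 / 9
  c4 r1c2: 118 / 118 / 5

(row, col, cycle) = (1, 2, 4)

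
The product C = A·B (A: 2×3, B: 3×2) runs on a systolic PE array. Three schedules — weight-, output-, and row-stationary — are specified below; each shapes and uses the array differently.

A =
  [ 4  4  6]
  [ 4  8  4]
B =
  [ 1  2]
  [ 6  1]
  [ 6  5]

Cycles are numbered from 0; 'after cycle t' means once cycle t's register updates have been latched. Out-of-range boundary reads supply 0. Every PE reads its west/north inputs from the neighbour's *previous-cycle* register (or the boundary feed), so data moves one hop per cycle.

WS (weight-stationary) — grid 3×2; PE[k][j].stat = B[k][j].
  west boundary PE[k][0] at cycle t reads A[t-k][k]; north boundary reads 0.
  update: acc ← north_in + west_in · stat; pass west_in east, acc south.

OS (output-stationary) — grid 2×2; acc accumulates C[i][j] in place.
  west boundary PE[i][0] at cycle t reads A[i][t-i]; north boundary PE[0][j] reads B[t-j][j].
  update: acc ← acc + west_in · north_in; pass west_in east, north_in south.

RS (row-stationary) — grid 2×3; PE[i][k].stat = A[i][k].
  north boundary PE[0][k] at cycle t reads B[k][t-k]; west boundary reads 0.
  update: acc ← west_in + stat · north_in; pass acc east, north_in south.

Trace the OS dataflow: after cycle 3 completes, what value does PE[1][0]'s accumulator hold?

Tracing OS — 2×2 array, target PE[1][0]:
  @0  [0,0]  acc 4  |  →4  ↓1
  @0  [1,0]  acc 0  |  →0  ↓0
  @1  [0,0]  acc 28  |  →4  ↓6
  @1  [1,0]  acc 4  |  →4  ↓1
  @2  [0,0]  acc 64  |  →6  ↓6
  @2  [1,0]  acc 52  |  →8  ↓6
  @3  [0,0]  acc 64  |  →0  ↓0
  @3  [1,0]  acc 76  |  →4  ↓6

PE[1][0].acc = 76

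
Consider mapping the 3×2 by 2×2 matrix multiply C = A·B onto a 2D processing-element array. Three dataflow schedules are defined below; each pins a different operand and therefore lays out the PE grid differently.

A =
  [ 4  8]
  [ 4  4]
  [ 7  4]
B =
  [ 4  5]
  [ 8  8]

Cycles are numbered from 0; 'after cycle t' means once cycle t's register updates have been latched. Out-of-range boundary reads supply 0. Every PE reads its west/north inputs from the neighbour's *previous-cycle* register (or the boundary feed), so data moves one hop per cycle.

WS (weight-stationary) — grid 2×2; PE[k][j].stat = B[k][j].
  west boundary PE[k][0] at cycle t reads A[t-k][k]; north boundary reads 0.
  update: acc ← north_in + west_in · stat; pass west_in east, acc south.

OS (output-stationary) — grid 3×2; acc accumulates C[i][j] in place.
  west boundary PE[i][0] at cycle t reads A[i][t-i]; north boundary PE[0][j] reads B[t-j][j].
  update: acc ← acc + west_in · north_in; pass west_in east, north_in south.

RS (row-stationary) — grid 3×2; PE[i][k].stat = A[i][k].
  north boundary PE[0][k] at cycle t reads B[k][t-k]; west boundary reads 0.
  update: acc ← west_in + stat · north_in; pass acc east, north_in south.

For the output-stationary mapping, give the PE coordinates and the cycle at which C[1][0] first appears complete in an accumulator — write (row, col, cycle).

OS: C[1][0] accumulates in PE[1][0]:
  0: (1,0).acc=0  regs=<0,0>
  1: (1,0).acc=16  regs=<4,4>
  2: (1,0).acc=48  regs=<4,8>

(row, col, cycle) = (1, 0, 2)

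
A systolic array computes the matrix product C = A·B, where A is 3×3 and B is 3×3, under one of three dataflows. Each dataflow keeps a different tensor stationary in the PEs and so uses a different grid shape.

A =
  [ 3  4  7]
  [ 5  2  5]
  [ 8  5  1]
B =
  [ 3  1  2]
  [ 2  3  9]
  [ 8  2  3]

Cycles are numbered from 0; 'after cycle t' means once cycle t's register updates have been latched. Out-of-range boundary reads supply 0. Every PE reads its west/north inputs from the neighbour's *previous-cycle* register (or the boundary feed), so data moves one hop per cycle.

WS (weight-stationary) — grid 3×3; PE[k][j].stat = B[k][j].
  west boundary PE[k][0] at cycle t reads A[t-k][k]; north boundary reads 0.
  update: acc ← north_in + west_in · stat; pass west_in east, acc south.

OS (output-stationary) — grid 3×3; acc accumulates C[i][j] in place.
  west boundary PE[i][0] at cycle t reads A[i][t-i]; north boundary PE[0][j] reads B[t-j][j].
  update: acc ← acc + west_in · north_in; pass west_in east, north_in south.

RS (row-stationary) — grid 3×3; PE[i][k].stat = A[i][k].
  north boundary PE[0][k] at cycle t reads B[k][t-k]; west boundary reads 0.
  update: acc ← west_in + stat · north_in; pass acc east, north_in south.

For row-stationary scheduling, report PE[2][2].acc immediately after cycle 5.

RS (3×3). Following PE[2][2] plus its west/north inputs:
  after 0 — PE[1][2] acc=0, pass-E 0, pass-S 0
  after 0 — PE[2][1] acc=0, pass-E 0, pass-S 0
  after 0 — PE[2][2] acc=0, pass-E 0, pass-S 0
  after 1 — PE[1][2] acc=0, pass-E 0, pass-S 0
  after 1 — PE[2][1] acc=0, pass-E 0, pass-S 0
  after 1 — PE[2][2] acc=0, pass-E 0, pass-S 0
  after 2 — PE[1][2] acc=0, pass-E 0, pass-S 0
  after 2 — PE[2][1] acc=0, pass-E 0, pass-S 0
  after 2 — PE[2][2] acc=0, pass-E 0, pass-S 0
  after 3 — PE[1][2] acc=59, pass-E 59, pass-S 8
  after 3 — PE[2][1] acc=34, pass-E 34, pass-S 2
  after 3 — PE[2][2] acc=0, pass-E 0, pass-S 0
  after 4 — PE[1][2] acc=21, pass-E 21, pass-S 2
  after 4 — PE[2][1] acc=23, pass-E 23, pass-S 3
  after 4 — PE[2][2] acc=42, pass-E 42, pass-S 8
  after 5 — PE[1][2] acc=43, pass-E 43, pass-S 3
  after 5 — PE[2][1] acc=61, pass-E 61, pass-S 9
  after 5 — PE[2][2] acc=25, pass-E 25, pass-S 2

PE[2][2].acc = 25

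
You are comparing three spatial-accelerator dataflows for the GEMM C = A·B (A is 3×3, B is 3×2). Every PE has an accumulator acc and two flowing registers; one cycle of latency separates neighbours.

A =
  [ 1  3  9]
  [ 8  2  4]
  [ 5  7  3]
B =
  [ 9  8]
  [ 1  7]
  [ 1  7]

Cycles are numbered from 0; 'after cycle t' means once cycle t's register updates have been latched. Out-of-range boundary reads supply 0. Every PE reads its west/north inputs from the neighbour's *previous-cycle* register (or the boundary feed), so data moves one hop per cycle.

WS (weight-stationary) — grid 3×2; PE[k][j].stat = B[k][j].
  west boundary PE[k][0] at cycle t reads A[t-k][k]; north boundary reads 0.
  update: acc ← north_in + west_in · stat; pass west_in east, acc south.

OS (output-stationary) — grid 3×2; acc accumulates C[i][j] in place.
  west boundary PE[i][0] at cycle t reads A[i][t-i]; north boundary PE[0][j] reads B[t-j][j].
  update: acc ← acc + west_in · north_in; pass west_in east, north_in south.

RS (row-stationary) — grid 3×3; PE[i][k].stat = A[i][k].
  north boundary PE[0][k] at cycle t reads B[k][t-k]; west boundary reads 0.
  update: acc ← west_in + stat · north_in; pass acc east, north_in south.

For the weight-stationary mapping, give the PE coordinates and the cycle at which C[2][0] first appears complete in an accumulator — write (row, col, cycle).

WS: C[2][0] accumulates in PE[2][0]:
  0: (2,0).acc=0  regs=<0,0>
  1: (2,0).acc=0  regs=<0,0>
  2: (2,0).acc=21  regs=<9,21>
  3: (2,0).acc=78  regs=<4,78>
  4: (2,0).acc=55  regs=<3,55>

(row, col, cycle) = (2, 0, 4)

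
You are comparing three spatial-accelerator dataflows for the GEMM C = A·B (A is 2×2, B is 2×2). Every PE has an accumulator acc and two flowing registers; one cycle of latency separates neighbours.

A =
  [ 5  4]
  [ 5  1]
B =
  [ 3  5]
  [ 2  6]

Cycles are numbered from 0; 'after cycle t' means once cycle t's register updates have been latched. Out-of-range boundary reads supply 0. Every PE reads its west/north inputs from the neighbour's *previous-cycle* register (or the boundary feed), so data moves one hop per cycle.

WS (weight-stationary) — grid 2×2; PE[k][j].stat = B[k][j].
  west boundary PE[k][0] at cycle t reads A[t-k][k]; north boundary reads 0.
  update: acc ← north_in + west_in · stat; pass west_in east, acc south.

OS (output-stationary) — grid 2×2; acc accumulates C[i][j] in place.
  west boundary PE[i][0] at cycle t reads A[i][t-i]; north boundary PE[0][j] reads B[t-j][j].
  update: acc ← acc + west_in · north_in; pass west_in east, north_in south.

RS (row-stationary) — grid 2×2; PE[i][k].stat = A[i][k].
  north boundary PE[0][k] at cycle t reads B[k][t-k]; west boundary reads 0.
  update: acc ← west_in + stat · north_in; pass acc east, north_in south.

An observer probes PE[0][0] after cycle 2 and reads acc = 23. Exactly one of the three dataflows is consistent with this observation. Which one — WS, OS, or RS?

dataflow = OS

— WS: 2×2; PE[0][0] trace:
  [0] (0,0) acc=15 (h:5 v:15)
  [1] (0,0) acc=15 (h:5 v:15)
  [2] (0,0) acc=0 (h:0 v:0)
— OS: 2×2; PE[0][0] trace:
  [0] (0,0) acc=15 (h:5 v:3)
  [1] (0,0) acc=23 (h:4 v:2)
  [2] (0,0) acc=23 (h:0 v:0)
— RS: 2×2; PE[0][0] trace:
  [0] (0,0) acc=15 (h:15 v:3)
  [1] (0,0) acc=25 (h:25 v:5)
  [2] (0,0) acc=0 (h:0 v:0)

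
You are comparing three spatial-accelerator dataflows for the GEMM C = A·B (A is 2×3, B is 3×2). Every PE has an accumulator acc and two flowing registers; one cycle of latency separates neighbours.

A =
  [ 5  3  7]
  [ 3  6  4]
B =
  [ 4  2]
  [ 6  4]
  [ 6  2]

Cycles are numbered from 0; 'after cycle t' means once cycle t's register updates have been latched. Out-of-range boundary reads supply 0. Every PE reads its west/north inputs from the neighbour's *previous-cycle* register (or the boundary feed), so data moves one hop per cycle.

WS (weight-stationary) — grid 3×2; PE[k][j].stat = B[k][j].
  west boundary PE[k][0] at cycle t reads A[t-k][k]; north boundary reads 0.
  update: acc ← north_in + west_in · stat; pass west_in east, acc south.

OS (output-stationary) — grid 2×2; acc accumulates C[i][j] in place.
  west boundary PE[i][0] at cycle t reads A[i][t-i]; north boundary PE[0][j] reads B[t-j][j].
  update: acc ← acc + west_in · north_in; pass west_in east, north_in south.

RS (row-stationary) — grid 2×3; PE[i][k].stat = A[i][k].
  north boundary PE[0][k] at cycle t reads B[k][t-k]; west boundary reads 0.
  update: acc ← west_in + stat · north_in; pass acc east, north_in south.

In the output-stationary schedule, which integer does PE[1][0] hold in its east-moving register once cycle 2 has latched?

OS (2×2). Following PE[1][0] plus its west/north inputs:
  [0] (0,0) acc=20 (h:5 v:4)
  [0] (1,0) acc=0 (h:0 v:0)
  [1] (0,0) acc=38 (h:3 v:6)
  [1] (1,0) acc=12 (h:3 v:4)
  [2] (0,0) acc=80 (h:7 v:6)
  [2] (1,0) acc=48 (h:6 v:6)

register = 6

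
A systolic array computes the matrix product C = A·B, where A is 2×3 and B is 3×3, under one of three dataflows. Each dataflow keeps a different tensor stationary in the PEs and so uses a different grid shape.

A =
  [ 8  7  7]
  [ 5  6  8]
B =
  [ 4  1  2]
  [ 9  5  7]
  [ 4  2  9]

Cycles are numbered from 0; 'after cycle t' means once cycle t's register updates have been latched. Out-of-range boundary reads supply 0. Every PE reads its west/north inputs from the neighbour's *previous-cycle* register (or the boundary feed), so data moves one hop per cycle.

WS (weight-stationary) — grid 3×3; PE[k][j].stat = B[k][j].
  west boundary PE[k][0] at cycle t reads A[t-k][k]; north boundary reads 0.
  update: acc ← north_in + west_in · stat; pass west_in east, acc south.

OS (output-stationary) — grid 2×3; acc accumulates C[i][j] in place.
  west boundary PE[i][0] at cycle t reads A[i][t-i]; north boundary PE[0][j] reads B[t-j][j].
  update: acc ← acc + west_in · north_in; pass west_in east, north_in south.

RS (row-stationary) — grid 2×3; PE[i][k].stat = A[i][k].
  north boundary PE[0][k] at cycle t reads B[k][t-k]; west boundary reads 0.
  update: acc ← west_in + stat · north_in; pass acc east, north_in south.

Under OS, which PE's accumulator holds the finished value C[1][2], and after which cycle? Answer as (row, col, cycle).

OS — PE[1][2] is where C[1][2] collects:
  after 0 — PE[1][2] acc=0, pass-E 0, pass-S 0
  after 1 — PE[1][2] acc=0, pass-E 0, pass-S 0
  after 2 — PE[1][2] acc=0, pass-E 0, pass-S 0
  after 3 — PE[1][2] acc=10, pass-E 5, pass-S 2
  after 4 — PE[1][2] acc=52, pass-E 6, pass-S 7
  after 5 — PE[1][2] acc=124, pass-E 8, pass-S 9

(row, col, cycle) = (1, 2, 5)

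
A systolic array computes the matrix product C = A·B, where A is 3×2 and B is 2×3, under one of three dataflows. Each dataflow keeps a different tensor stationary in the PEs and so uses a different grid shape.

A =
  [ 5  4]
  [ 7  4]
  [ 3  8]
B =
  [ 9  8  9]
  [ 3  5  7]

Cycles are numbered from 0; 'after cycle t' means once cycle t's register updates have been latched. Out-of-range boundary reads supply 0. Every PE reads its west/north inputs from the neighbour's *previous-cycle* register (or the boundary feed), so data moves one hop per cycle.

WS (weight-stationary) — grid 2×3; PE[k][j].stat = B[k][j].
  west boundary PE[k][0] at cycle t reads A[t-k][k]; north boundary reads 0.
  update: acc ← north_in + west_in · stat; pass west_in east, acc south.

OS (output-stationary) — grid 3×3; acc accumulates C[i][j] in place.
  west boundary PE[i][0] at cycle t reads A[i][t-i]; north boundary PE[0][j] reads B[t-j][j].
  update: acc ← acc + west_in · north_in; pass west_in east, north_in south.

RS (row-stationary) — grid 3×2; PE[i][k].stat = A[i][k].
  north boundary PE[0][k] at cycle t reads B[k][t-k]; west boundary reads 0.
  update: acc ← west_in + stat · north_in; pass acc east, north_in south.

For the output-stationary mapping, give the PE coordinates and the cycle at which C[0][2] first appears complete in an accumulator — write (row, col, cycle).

(row, col, cycle) = (0, 2, 3)

OS — PE[0][2] is where C[0][2] collects:
  c0 r0c2: 0 / 0 / 0
  c1 r0c2: 0 / 0 / 0
  c2 r0c2: 45 / 5 / 9
  c3 r0c2: 73 / 4 / 7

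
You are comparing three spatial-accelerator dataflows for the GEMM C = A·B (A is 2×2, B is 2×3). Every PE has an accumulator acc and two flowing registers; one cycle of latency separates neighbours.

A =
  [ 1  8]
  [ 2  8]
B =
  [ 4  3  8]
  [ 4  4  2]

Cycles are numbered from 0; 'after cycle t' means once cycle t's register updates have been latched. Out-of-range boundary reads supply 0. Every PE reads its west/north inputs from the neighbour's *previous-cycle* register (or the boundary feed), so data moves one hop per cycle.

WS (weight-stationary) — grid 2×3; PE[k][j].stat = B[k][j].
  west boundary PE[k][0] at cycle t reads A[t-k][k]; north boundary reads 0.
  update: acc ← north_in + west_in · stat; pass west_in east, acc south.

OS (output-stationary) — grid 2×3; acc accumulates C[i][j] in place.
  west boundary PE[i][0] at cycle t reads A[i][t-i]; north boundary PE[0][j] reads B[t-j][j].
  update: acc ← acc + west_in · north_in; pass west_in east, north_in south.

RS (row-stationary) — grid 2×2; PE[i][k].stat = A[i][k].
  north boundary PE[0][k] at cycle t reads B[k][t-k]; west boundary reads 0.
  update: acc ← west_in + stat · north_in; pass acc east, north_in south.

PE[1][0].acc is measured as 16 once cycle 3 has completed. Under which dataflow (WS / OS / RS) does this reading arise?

dataflow = RS

Under WS (2×3), PE[1][0]:
  0: (1,0).acc=0  regs=<0,0>
  1: (1,0).acc=36  regs=<8,36>
  2: (1,0).acc=40  regs=<8,40>
  3: (1,0).acc=0  regs=<0,0>
Under OS (2×3), PE[1][0]:
  0: (1,0).acc=0  regs=<0,0>
  1: (1,0).acc=8  regs=<2,4>
  2: (1,0).acc=40  regs=<8,4>
  3: (1,0).acc=40  regs=<0,0>
Under RS (2×2), PE[1][0]:
  0: (1,0).acc=0  regs=<0,0>
  1: (1,0).acc=8  regs=<8,4>
  2: (1,0).acc=6  regs=<6,3>
  3: (1,0).acc=16  regs=<16,8>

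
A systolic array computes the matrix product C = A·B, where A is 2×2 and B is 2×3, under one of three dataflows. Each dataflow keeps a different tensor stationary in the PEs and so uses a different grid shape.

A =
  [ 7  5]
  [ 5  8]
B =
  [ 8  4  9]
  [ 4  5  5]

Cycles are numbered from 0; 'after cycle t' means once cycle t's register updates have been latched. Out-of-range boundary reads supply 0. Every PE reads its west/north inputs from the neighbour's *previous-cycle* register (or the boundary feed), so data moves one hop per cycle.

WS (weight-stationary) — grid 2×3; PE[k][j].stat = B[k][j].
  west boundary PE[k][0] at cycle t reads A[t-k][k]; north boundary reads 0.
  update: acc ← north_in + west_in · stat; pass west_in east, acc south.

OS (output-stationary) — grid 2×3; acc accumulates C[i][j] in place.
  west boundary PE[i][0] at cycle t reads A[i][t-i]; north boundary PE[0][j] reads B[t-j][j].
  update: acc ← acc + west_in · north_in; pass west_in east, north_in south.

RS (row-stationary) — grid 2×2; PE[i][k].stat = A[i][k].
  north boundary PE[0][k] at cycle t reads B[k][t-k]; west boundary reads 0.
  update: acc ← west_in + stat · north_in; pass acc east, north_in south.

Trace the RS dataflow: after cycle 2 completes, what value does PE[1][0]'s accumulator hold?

RS on a 2×2 grid — tracing PE[1][0] and its feeders:
  [0] (0,0) acc=56 (h:56 v:8)
  [0] (1,0) acc=0 (h:0 v:0)
  [1] (0,0) acc=28 (h:28 v:4)
  [1] (1,0) acc=40 (h:40 v:8)
  [2] (0,0) acc=63 (h:63 v:9)
  [2] (1,0) acc=20 (h:20 v:4)

PE[1][0].acc = 20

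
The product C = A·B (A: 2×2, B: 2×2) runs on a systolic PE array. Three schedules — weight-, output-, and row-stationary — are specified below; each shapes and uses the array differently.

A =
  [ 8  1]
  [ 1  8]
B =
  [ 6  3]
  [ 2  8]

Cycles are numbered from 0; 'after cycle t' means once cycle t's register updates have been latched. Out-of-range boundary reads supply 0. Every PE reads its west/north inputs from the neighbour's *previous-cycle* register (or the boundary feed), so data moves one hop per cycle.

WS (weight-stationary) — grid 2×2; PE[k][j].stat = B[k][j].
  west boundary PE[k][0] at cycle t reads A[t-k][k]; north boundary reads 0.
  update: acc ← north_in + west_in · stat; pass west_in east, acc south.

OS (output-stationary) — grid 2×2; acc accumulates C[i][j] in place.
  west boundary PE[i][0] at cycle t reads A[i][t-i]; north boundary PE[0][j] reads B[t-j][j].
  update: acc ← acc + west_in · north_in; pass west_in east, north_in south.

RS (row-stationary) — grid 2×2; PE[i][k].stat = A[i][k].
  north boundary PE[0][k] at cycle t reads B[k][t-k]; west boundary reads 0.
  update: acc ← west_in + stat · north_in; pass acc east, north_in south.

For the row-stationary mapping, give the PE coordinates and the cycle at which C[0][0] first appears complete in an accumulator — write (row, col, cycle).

(row, col, cycle) = (0, 1, 1)

RS — PE[0][1] is where C[0][0] collects:
  c0 r0c1: 0 / 0 / 0
  c1 r0c1: 50 / 50 / 2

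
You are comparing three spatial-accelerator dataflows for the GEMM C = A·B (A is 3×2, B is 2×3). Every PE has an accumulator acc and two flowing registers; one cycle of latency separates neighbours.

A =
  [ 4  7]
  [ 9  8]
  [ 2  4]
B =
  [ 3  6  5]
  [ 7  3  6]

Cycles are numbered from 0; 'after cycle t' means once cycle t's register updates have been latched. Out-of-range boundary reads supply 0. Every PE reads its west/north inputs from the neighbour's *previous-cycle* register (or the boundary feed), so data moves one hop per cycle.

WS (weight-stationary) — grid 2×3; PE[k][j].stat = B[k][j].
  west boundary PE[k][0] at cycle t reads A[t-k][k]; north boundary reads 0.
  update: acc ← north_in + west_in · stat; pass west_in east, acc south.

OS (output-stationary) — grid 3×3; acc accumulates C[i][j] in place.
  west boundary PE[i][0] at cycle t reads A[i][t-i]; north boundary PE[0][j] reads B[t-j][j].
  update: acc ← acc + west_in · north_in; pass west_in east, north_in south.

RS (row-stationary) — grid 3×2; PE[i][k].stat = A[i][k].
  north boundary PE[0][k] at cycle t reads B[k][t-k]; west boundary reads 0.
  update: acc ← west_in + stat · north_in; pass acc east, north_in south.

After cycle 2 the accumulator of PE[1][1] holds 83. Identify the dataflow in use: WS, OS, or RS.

dataflow = RS

WS (2×3 grid), PE[1][1]:
  c0 r1c1: 0 / 0 / 0
  c1 r1c1: 0 / 0 / 0
  c2 r1c1: 45 / 7 / 45
OS (3×3 grid), PE[1][1]:
  c0 r1c1: 0 / 0 / 0
  c1 r1c1: 0 / 0 / 0
  c2 r1c1: 54 / 9 / 6
RS (3×2 grid), PE[1][1]:
  c0 r1c1: 0 / 0 / 0
  c1 r1c1: 0 / 0 / 0
  c2 r1c1: 83 / 83 / 7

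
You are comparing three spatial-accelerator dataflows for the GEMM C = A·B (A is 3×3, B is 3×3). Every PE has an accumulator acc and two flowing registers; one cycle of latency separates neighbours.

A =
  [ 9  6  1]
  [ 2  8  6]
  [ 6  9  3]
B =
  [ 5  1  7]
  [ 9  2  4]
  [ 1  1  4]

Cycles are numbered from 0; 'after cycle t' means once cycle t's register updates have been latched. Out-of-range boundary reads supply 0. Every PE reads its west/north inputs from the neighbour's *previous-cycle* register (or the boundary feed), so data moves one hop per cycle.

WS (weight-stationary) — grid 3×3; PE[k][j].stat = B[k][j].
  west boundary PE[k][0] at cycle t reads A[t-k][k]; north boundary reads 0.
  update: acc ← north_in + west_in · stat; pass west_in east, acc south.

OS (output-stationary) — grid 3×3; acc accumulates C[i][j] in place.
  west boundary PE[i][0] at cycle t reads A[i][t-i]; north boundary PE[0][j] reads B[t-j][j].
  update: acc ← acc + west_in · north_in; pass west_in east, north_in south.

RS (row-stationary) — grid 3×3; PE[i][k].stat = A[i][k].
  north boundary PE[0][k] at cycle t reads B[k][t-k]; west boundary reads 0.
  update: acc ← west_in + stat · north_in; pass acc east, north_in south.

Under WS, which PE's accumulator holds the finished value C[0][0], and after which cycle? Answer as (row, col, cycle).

(row, col, cycle) = (2, 0, 2)

WS — PE[2][0] is where C[0][0] collects:
  t=0 PE[2][0]: acc=0 h=0 v=0
  t=1 PE[2][0]: acc=0 h=0 v=0
  t=2 PE[2][0]: acc=100 h=1 v=100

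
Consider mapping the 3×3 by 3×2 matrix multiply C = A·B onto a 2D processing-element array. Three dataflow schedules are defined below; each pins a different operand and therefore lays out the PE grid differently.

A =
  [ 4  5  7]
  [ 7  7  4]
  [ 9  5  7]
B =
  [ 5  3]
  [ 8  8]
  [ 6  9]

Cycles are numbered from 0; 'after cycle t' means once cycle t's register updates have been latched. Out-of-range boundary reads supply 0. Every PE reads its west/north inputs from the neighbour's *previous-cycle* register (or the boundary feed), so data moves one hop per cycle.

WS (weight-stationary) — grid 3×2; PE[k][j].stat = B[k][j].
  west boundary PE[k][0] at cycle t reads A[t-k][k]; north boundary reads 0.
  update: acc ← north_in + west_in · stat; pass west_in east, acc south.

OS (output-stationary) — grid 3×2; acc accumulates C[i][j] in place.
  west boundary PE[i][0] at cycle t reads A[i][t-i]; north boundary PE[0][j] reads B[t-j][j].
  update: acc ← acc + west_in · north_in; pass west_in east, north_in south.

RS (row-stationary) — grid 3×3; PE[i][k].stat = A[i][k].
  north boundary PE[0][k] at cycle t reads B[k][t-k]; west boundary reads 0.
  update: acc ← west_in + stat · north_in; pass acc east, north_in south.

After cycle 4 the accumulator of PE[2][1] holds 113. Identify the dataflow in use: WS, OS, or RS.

— WS: 3×2; PE[2][1] trace:
  c0 r2c1: 0 / 0 / 0
  c1 r2c1: 0 / 0 / 0
  c2 r2c1: 0 / 0 / 0
  c3 r2c1: 115 / 7 / 115
  c4 r2c1: 113 / 4 / 113
— OS: 3×2; PE[2][1] trace:
  c0 r2c1: 0 / 0 / 0
  c1 r2c1: 0 / 0 / 0
  c2 r2c1: 0 / 0 / 0
  c3 r2c1: 27 / 9 / 3
  c4 r2c1: 67 / 5 / 8
— RS: 3×3; PE[2][1] trace:
  c0 r2c1: 0 / 0 / 0
  c1 r2c1: 0 / 0 / 0
  c2 r2c1: 0 / 0 / 0
  c3 r2c1: 85 / 85 / 8
  c4 r2c1: 67 / 67 / 8

dataflow = WS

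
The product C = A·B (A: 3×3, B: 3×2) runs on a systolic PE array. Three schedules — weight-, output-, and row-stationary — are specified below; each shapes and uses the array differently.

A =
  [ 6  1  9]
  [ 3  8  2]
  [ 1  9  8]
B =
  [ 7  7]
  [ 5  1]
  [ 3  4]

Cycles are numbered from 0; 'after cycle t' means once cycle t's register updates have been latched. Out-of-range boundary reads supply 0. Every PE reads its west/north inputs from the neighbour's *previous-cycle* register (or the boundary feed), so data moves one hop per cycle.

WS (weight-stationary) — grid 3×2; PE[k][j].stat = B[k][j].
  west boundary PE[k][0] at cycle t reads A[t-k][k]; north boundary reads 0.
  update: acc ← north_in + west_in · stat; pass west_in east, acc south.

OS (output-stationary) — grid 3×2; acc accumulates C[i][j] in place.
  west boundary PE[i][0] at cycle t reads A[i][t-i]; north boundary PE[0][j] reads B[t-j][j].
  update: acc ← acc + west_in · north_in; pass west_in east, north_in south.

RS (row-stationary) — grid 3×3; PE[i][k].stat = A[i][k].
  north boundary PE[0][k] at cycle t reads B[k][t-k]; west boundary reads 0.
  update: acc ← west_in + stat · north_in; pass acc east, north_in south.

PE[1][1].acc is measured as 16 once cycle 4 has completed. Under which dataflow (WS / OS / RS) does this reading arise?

dataflow = WS

Under WS (3×2), PE[1][1]:
  c0 r1c1: 0 / 0 / 0
  c1 r1c1: 0 / 0 / 0
  c2 r1c1: 43 / 1 / 43
  c3 r1c1: 29 / 8 / 29
  c4 r1c1: 16 / 9 / 16
Under OS (3×2), PE[1][1]:
  c0 r1c1: 0 / 0 / 0
  c1 r1c1: 0 / 0 / 0
  c2 r1c1: 21 / 3 / 7
  c3 r1c1: 29 / 8 / 1
  c4 r1c1: 37 / 2 / 4
Under RS (3×3), PE[1][1]:
  c0 r1c1: 0 / 0 / 0
  c1 r1c1: 0 / 0 / 0
  c2 r1c1: 61 / 61 / 5
  c3 r1c1: 29 / 29 / 1
  c4 r1c1: 0 / 0 / 0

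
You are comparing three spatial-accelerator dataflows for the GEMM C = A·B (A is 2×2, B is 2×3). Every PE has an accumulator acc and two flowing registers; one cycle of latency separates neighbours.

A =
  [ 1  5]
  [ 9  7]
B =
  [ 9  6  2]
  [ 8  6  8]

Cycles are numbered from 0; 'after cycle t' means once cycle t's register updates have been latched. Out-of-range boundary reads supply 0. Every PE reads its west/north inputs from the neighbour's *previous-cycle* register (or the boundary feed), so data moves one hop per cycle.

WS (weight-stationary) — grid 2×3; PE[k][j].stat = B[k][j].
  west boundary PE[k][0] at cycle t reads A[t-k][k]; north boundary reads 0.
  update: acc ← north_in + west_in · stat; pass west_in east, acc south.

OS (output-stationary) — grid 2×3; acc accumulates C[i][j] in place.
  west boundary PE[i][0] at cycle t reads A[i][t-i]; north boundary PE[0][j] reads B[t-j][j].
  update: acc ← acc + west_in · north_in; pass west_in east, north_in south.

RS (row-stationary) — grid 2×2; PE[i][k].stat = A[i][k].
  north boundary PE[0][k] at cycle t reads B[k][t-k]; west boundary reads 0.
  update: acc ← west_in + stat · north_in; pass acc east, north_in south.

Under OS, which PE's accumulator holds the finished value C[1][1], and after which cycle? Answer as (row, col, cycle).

OS: C[1][1] accumulates in PE[1][1]:
  t=0 PE[1][1]: acc=0 h=0 v=0
  t=1 PE[1][1]: acc=0 h=0 v=0
  t=2 PE[1][1]: acc=54 h=9 v=6
  t=3 PE[1][1]: acc=96 h=7 v=6

(row, col, cycle) = (1, 1, 3)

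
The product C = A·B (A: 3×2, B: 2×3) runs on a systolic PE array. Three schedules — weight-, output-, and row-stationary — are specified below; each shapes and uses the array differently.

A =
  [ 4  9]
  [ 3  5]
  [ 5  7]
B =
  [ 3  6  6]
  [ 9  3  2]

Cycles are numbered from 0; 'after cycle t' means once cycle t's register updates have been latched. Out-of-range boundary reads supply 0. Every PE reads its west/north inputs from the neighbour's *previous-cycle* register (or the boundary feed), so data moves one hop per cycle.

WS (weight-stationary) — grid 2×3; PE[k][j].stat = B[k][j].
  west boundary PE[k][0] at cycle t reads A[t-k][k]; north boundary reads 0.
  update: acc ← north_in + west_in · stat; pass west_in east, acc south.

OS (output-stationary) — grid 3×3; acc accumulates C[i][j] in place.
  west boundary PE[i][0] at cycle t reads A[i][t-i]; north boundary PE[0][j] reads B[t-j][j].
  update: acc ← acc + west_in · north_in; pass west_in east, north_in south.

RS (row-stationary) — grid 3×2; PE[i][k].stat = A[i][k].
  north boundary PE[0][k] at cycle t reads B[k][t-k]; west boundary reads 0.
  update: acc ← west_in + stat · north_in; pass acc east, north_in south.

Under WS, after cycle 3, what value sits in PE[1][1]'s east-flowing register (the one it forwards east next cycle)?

register = 5

WS (2×3). Following PE[1][1] plus its west/north inputs:
  step 0 · PE0,1: acc=0; fwd→0 fwd↓0
  step 0 · PE1,0: acc=0; fwd→0 fwd↓0
  step 0 · PE1,1: acc=0; fwd→0 fwd↓0
  step 1 · PE0,1: acc=24; fwd→4 fwd↓24
  step 1 · PE1,0: acc=93; fwd→9 fwd↓93
  step 1 · PE1,1: acc=0; fwd→0 fwd↓0
  step 2 · PE0,1: acc=18; fwd→3 fwd↓18
  step 2 · PE1,0: acc=54; fwd→5 fwd↓54
  step 2 · PE1,1: acc=51; fwd→9 fwd↓51
  step 3 · PE0,1: acc=30; fwd→5 fwd↓30
  step 3 · PE1,0: acc=78; fwd→7 fwd↓78
  step 3 · PE1,1: acc=33; fwd→5 fwd↓33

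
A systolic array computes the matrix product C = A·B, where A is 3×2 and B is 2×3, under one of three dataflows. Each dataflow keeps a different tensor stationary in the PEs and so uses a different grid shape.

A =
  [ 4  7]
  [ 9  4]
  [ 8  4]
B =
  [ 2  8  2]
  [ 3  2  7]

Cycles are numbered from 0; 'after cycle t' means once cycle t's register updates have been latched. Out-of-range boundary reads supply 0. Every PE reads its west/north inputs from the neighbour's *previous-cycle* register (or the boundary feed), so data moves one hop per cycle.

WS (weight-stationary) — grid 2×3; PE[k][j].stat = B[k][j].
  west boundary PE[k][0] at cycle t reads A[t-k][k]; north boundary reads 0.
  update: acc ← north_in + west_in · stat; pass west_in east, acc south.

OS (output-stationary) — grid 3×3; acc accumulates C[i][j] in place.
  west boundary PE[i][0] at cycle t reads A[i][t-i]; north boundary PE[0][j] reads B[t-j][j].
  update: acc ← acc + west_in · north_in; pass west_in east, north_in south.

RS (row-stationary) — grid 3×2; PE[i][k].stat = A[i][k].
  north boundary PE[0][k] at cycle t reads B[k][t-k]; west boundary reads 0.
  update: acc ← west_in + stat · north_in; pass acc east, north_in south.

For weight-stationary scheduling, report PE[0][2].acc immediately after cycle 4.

PE[0][2].acc = 16

WS 2×3: PE[0][2] cycle-by-cycle (with neighbour feeds):
  cycle 0: PE[0][1] → acc 0, east 0, south 0
  cycle 0: PE[0][2] → acc 0, east 0, south 0
  cycle 1: PE[0][1] → acc 32, east 4, south 32
  cycle 1: PE[0][2] → acc 0, east 0, south 0
  cycle 2: PE[0][1] → acc 72, east 9, south 72
  cycle 2: PE[0][2] → acc 8, east 4, south 8
  cycle 3: PE[0][1] → acc 64, east 8, south 64
  cycle 3: PE[0][2] → acc 18, east 9, south 18
  cycle 4: PE[0][1] → acc 0, east 0, south 0
  cycle 4: PE[0][2] → acc 16, east 8, south 16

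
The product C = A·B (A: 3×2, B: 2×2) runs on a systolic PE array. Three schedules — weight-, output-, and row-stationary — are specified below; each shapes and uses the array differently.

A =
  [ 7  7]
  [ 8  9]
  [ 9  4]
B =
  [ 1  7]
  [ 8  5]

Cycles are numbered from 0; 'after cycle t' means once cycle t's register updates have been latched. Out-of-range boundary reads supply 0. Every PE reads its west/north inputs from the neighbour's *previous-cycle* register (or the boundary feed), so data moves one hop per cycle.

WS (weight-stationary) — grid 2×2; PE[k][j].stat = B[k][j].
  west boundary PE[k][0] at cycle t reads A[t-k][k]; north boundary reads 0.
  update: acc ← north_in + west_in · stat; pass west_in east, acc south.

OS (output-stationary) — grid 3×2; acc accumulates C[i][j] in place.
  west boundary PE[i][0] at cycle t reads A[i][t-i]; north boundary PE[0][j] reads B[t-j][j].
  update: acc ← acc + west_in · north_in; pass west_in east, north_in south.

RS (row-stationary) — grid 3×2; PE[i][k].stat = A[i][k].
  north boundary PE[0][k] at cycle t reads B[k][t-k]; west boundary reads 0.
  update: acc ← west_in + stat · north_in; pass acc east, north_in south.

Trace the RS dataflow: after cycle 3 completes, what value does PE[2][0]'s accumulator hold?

Tracing RS — 3×2 array, target PE[2][0]:
  [0] (1,0) acc=0 (h:0 v:0)
  [0] (2,0) acc=0 (h:0 v:0)
  [1] (1,0) acc=8 (h:8 v:1)
  [1] (2,0) acc=0 (h:0 v:0)
  [2] (1,0) acc=56 (h:56 v:7)
  [2] (2,0) acc=9 (h:9 v:1)
  [3] (1,0) acc=0 (h:0 v:0)
  [3] (2,0) acc=63 (h:63 v:7)

PE[2][0].acc = 63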